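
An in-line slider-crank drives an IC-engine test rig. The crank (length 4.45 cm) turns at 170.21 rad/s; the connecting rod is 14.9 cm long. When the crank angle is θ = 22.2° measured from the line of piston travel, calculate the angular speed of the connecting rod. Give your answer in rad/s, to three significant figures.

47.4

ω = 170.2 rad/s
The rod makes angle φ with the slider axis where L sinφ = r sinθ; differentiating, L cosφ·φ̇ = r ω cosθ.
L cosφ = √(L² − r² sin²θ) = 0.14805 m.
|ω_rod| = r ω |cosθ| / √(L² − r² sin²θ) = 0.0445·170.2·0.92587/0.14805 = 47.369 rad/s.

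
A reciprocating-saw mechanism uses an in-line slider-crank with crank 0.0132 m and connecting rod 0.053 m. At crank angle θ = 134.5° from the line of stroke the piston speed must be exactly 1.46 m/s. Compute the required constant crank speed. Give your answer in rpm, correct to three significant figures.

1800

For an in-line slider-crank, |v_piston| = rω|sinθ|·[1 + r cosθ/√(L² − r² sin²θ)].
With r = 0.0132 m, L = 0.053 m, θ = 134.5°: the bracketed kinematic factor |dx/dθ| = 0.0077448 m.
ω = v/|dx/dθ| = 1.46/0.0077448 = 188.51 rad/s.
N = 60ω/(2π) = 1800.2 rpm.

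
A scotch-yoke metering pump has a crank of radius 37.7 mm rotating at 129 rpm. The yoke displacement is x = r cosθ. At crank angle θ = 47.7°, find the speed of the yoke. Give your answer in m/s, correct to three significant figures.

0.377

ω = 13.51 rad/s (from 129 rpm).
x = r cosθ ⇒ ẋ = −rω sinθ.
|v| = rω|sinθ| = 0.0377·13.51·|sin 47.7°| = 0.37668 m/s.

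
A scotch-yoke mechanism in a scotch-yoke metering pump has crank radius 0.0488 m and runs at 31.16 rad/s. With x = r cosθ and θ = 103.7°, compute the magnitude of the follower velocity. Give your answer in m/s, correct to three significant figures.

1.48

ω = 31.16 rad/s
x = r cosθ ⇒ ẋ = −rω sinθ.
|v| = rω|sinθ| = 0.0488·31.16·|sin 103.7°| = 1.4773 m/s.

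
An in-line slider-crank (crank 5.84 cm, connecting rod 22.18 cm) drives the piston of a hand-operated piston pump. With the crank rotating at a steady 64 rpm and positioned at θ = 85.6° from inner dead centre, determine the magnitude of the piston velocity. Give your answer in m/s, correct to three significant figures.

0.398

ω = 2π·64/60 = 6.702 rad/s
For an in-line slider-crank, x = r cosθ + √(L² − r² sin²θ), so v = −rω sinθ·[1 + r cosθ/√(L² − r² sin²θ)].
With r = 0.0584 m, L = 0.2218 m, θ = 85.6°: √(L² − r² sin²θ) = 0.21402 m.
v = −0.0584·6.702·0.99705·[1 + 0.0584·0.07672/0.21402] = -0.39842 m/s.
|v| = 0.39842 m/s.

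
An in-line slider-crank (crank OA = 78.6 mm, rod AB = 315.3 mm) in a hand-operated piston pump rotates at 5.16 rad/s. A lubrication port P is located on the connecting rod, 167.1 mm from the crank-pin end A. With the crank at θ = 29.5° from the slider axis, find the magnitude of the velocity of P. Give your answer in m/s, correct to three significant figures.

0.278

ω = 5.16 rad/s.  Crank-pin speed |V_A| = rω = 0.40558 m/s, perpendicular to OA.
Rod angle: sinφ = −(r/L) sinθ ⇒ φ = -7.051°; ω_rod = −rω cosθ/√(L²−r²sin²θ) = -1.1281 rad/s.
V_P = V_A + ω_rod × AP, with AP = 0.1671 m along the rod.
Components: V_Px = −rω sinθ − a·ω_rod·sinφ = -0.22285 m/s;  V_Py = rω cosθ + a·ω_rod·cosφ = +0.16592 m/s.
|V_P| = √(V_Px² + V_Py²) = 0.27784 m/s.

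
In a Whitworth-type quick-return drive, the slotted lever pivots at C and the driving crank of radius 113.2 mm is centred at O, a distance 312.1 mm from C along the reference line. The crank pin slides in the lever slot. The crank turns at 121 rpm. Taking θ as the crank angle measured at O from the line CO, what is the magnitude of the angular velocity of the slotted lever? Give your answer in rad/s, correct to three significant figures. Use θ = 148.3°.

4.36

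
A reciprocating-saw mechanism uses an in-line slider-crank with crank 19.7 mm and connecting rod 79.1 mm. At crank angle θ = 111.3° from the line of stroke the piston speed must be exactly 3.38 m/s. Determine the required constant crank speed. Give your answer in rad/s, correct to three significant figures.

203

For an in-line slider-crank, |v_piston| = rω|sinθ|·[1 + r cosθ/√(L² − r² sin²θ)].
With r = 0.0197 m, L = 0.0791 m, θ = 111.3°: the bracketed kinematic factor |dx/dθ| = 0.016647 m.
ω = v/|dx/dθ| = 3.38/0.016647 = 203.04 rad/s.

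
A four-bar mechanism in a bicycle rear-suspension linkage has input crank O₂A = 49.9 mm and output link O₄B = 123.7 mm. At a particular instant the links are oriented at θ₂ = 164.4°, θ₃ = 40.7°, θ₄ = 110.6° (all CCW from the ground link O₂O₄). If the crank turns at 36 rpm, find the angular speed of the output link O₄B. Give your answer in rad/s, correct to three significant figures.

ω₂ = 3.77 rad/s (from 36 rpm).
Differentiating the loop-closure r₂e^{iθ₂}+r₃e^{iθ₃}=r₁+r₄e^{iθ₄} gives r₂ω₂e^{iθ₂}+r₃ω₃e^{iθ₃}=r₄ω₄e^{iθ₄}.
Eliminating the other unknown: ω₄ = r₂ω₂ sin(θ₂−θ₃) / [r₄ sin(θ₄−θ₃)].
Numerator sine = +0.83195; denominator sine = +0.93909.
Result = 0.0499·3.77·(+0.83195) / (0.1237·(+0.93909)) = +1.3473 rad/s; magnitude 1.3473 rad/s.

1.35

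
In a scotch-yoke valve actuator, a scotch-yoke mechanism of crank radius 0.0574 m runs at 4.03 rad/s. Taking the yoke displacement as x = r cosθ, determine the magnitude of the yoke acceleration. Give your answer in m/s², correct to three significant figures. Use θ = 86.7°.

0.0537

ω = 4.03 rad/s
x = r cosθ ⇒ ẍ = −rω² cosθ (ω constant).
|a| = rω²|cosθ| = 0.0574·(4.03)²·|cos 86.7°| = 0.053663 m/s².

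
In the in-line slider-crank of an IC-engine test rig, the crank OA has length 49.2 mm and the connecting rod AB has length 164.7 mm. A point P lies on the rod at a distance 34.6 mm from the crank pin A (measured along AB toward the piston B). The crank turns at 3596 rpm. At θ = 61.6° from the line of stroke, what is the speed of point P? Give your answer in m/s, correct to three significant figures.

18.2

ω = 376.6 rad/s.  Crank-pin speed |V_A| = rω = 18.527 m/s, perpendicular to OA.
Rod angle: sinφ = −(r/L) sinθ ⇒ φ = -15.235°; ω_rod = −rω cosθ/√(L²−r²sin²θ) = -55.452 rad/s.
V_P = V_A + ω_rod × AP, with AP = 0.0346 m along the rod.
Components: V_Px = −rω sinθ − a·ω_rod·sinφ = -16.802 m/s;  V_Py = rω cosθ + a·ω_rod·cosφ = +6.9608 m/s.
|V_P| = √(V_Px² + V_Py²) = 18.187 m/s.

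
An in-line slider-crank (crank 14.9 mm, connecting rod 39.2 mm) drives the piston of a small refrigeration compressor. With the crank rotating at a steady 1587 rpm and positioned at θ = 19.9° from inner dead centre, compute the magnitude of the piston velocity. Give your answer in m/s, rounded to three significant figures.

1.15

ω = 2π·1587/60 = 166.2 rad/s
For an in-line slider-crank, x = r cosθ + √(L² − r² sin²θ), so v = −rω sinθ·[1 + r cosθ/√(L² − r² sin²θ)].
With r = 0.0149 m, L = 0.0392 m, θ = 19.9°: √(L² − r² sin²θ) = 0.038871 m.
v = −0.0149·166.2·0.34038·[1 + 0.0149·0.94029/0.038871] = -1.1467 m/s.
|v| = 1.1467 m/s.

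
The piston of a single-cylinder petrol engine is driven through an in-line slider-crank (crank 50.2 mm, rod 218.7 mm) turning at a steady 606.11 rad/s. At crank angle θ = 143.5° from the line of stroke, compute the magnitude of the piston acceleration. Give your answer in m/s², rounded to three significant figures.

13500

ω = 606.1 rad/s
x(θ) = r cosθ + √(L² − r² sin²θ); with ω constant, a = ω²·d²x/dθ².
d²x/dθ² = −r cosθ − r²(cos2θ)/√u − r⁴ sin²2θ/(4u^{3/2}),  u = L² − r² sin²θ = 0.0469381 m².
Substituting r = 0.0502 m, L = 0.2187 m, θ = 143.5°: d²x/dθ² = +0.03681 m.
a = ω²·d²x/dθ² = (606.1)²·(+0.03681) = +13523 m/s²;  |a| = 13523 m/s².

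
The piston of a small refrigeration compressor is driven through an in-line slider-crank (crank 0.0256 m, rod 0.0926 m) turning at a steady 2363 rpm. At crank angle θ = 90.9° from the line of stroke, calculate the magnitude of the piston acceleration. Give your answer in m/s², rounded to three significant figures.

ω = 2π·2363/60 = 247.5 rad/s
x(θ) = r cosθ + √(L² − r² sin²θ); with ω constant, a = ω²·d²x/dθ².
d²x/dθ² = −r cosθ − r²(cos2θ)/√u − r⁴ sin²2θ/(4u^{3/2}),  u = L² − r² sin²θ = 0.00791956 m².
Substituting r = 0.0256 m, L = 0.0926 m, θ = 90.9°: d²x/dθ² = +0.0077626 m.
a = ω²·d²x/dθ² = (247.5)²·(+0.0077626) = +475.33 m/s²;  |a| = 475.33 m/s².

475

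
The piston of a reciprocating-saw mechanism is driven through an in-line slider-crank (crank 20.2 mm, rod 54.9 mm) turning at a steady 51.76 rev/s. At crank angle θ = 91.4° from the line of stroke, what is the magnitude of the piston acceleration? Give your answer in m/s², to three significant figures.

896

ω = 2π·51.8 = 325.2 rad/s
x(θ) = r cosθ + √(L² − r² sin²θ); with ω constant, a = ω²·d²x/dθ².
d²x/dθ² = −r cosθ − r²(cos2θ)/√u − r⁴ sin²2θ/(4u^{3/2}),  u = L² − r² sin²θ = 0.00260621 m².
Substituting r = 0.0202 m, L = 0.0549 m, θ = 91.4°: d²x/dθ² = +0.008476 m.
a = ω²·d²x/dθ² = (325.2)²·(+0.008476) = +896.48 m/s²;  |a| = 896.48 m/s².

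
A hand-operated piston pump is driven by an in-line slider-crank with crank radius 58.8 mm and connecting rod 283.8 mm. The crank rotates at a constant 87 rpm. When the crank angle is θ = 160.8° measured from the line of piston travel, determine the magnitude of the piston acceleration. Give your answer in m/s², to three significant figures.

ω = 2π·87/60 = 9.111 rad/s
x(θ) = r cosθ + √(L² − r² sin²θ); with ω constant, a = ω²·d²x/dθ².
d²x/dθ² = −r cosθ − r²(cos2θ)/√u − r⁴ sin²2θ/(4u^{3/2}),  u = L² − r² sin²θ = 0.0801685 m².
Substituting r = 0.0588 m, L = 0.2838 m, θ = 160.8°: d²x/dθ² = +0.045909 m.
a = ω²·d²x/dθ² = (9.111)²·(+0.045909) = +3.8106 m/s²;  |a| = 3.8106 m/s².

3.81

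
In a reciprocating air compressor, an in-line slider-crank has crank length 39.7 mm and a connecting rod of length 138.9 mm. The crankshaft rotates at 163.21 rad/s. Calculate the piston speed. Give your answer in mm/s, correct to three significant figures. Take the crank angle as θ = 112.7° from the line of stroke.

5290

ω = 163.2 rad/s
For an in-line slider-crank, x = r cosθ + √(L² − r² sin²θ), so v = −rω sinθ·[1 + r cosθ/√(L² − r² sin²θ)].
With r = 0.0397 m, L = 0.1389 m, θ = 112.7°: √(L² − r² sin²θ) = 0.13398 m.
v = −0.0397·163.2·0.92254·[1 + 0.0397·-0.38591/0.13398] = -5.294 m/s.
|v| = 5.294 m/s = 5294 mm/s.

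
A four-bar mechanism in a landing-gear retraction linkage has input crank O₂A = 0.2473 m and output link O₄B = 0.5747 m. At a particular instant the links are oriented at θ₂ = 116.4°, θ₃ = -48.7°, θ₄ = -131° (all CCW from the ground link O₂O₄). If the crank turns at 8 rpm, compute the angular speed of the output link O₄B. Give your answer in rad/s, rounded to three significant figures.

0.0935

ω₂ = 0.8378 rad/s (from 8 rpm).
Differentiating the loop-closure r₂e^{iθ₂}+r₃e^{iθ₃}=r₁+r₄e^{iθ₄} gives r₂ω₂e^{iθ₂}+r₃ω₃e^{iθ₃}=r₄ω₄e^{iθ₄}.
Eliminating the other unknown: ω₄ = r₂ω₂ sin(θ₂−θ₃) / [r₄ sin(θ₄−θ₃)].
Numerator sine = +0.25713; denominator sine = -0.99098.
Result = 0.2473·0.8378·(+0.25713) / (0.5747·(-0.99098)) = -0.093539 rad/s; magnitude 0.093539 rad/s.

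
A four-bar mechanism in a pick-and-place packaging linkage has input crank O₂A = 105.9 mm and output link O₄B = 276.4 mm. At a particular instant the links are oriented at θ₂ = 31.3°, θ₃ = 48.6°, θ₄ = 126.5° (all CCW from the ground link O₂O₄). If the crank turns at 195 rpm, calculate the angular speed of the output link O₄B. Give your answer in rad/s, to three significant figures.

2.38

ω₂ = 20.42 rad/s (from 195 rpm).
Differentiating the loop-closure r₂e^{iθ₂}+r₃e^{iθ₃}=r₁+r₄e^{iθ₄} gives r₂ω₂e^{iθ₂}+r₃ω₃e^{iθ₃}=r₄ω₄e^{iθ₄}.
Eliminating the other unknown: ω₄ = r₂ω₂ sin(θ₂−θ₃) / [r₄ sin(θ₄−θ₃)].
Numerator sine = -0.29737; denominator sine = +0.97778.
Result = 0.1059·20.42·(-0.29737) / (0.2764·(+0.97778)) = -2.3795 rad/s; magnitude 2.3795 rad/s.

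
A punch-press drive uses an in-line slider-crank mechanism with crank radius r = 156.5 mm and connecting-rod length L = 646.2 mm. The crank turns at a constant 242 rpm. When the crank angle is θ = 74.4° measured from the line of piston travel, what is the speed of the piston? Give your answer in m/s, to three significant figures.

4.08

ω = 2π·242/60 = 25.34 rad/s
For an in-line slider-crank, x = r cosθ + √(L² − r² sin²θ), so v = −rω sinθ·[1 + r cosθ/√(L² − r² sin²θ)].
With r = 0.1565 m, L = 0.6462 m, θ = 74.4°: √(L² − r² sin²θ) = 0.62837 m.
v = −0.1565·25.34·0.96316·[1 + 0.1565·0.26892/0.62837] = -4.0758 m/s.
|v| = 4.0758 m/s.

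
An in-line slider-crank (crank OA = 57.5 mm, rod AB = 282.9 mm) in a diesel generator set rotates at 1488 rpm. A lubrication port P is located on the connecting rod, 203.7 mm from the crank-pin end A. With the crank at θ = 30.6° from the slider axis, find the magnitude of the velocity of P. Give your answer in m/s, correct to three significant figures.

ω = 155.8 rad/s.  Crank-pin speed |V_A| = rω = 8.9598 m/s, perpendicular to OA.
Rod angle: sinφ = −(r/L) sinθ ⇒ φ = -5.939°; ω_rod = −rω cosθ/√(L²−r²sin²θ) = -27.408 rad/s.
V_P = V_A + ω_rod × AP, with AP = 0.2037 m along the rod.
Components: V_Px = −rω sinθ − a·ω_rod·sinφ = -5.1386 m/s;  V_Py = rω cosθ + a·ω_rod·cosφ = +2.1591 m/s.
|V_P| = √(V_Px² + V_Py²) = 5.5737 m/s.

5.57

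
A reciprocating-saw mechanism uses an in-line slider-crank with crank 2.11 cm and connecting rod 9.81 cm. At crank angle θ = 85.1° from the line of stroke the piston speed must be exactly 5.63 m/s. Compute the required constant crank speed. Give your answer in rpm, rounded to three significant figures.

For an in-line slider-crank, |v_piston| = rω|sinθ|·[1 + r cosθ/√(L² − r² sin²θ)].
With r = 0.0211 m, L = 0.0981 m, θ = 85.1°: the bracketed kinematic factor |dx/dθ| = 0.021418 m.
ω = v/|dx/dθ| = 5.63/0.021418 = 262.86 rad/s.
N = 60ω/(2π) = 2510.1 rpm.

2510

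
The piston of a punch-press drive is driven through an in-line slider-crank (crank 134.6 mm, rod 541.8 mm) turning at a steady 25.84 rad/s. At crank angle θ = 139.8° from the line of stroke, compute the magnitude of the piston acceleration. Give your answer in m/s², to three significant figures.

64.5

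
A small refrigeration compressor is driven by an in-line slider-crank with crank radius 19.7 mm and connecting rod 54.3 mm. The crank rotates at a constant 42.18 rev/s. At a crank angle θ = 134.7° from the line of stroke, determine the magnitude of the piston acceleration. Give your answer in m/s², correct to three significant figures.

ω = 2π·42.2 = 265 rad/s
x(θ) = r cosθ + √(L² − r² sin²θ); with ω constant, a = ω²·d²x/dθ².
d²x/dθ² = −r cosθ − r²(cos2θ)/√u − r⁴ sin²2θ/(4u^{3/2}),  u = L² − r² sin²θ = 0.00275241 m².
Substituting r = 0.0197 m, L = 0.0543 m, θ = 134.7°: d²x/dθ² = +0.013674 m.
a = ω²·d²x/dθ² = (265)²·(+0.013674) = +960.41 m/s²;  |a| = 960.41 m/s².

960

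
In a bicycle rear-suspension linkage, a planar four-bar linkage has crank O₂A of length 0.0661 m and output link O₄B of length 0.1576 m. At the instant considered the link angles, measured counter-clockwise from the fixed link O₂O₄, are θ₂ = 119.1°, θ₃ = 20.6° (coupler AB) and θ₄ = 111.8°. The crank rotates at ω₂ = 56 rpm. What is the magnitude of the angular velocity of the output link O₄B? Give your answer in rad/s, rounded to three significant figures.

2.43

ω₂ = 5.864 rad/s (from 56 rpm).
Differentiating the loop-closure r₂e^{iθ₂}+r₃e^{iθ₃}=r₁+r₄e^{iθ₄} gives r₂ω₂e^{iθ₂}+r₃ω₃e^{iθ₃}=r₄ω₄e^{iθ₄}.
Eliminating the other unknown: ω₄ = r₂ω₂ sin(θ₂−θ₃) / [r₄ sin(θ₄−θ₃)].
Numerator sine = +0.98902; denominator sine = +0.99978.
Result = 0.0661·5.864·(+0.98902) / (0.1576·(+0.99978)) = +2.4331 rad/s; magnitude 2.4331 rad/s.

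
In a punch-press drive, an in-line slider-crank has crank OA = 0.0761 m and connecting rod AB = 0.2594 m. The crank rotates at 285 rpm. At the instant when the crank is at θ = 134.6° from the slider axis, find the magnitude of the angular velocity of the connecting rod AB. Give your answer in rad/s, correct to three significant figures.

6.29

ω = 29.85 rad/s (converted from 285 rpm).
The rod makes angle φ with the slider axis where L sinφ = r sinθ; differentiating, L cosφ·φ̇ = r ω cosθ.
L cosφ = √(L² − r² sin²θ) = 0.25368 m.
|ω_rod| = r ω |cosθ| / √(L² − r² sin²θ) = 0.0761·29.85·0.70215/0.25368 = 6.2865 rad/s.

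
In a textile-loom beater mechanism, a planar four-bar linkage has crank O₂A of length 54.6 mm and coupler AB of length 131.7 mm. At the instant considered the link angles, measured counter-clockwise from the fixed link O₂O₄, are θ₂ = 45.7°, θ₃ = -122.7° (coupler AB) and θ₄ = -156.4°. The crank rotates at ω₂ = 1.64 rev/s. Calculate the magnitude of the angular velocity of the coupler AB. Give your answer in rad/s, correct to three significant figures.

2.90

ω₂ = 10.3 rad/s (from 1.64 rev/s).
Differentiating the loop-closure r₂e^{iθ₂}+r₃e^{iθ₃}=r₁+r₄e^{iθ₄} gives r₂ω₂e^{iθ₂}+r₃ω₃e^{iθ₃}=r₄ω₄e^{iθ₄}.
Eliminating the other unknown: ω₃ = r₂ω₂ sin(θ₄−θ₂) / [r₃ sin(θ₃−θ₄)].
Numerator sine = +0.37622; denominator sine = +0.55484.
Result = 0.0546·10.3·(+0.37622) / (0.1317·(+0.55484)) = +2.8967 rad/s; magnitude 2.8967 rad/s.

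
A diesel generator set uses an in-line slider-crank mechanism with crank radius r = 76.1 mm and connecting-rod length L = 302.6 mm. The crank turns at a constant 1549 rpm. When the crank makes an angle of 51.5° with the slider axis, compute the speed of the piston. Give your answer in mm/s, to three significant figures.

ω = 2π·1549/60 = 162.2 rad/s
For an in-line slider-crank, x = r cosθ + √(L² − r² sin²θ), so v = −rω sinθ·[1 + r cosθ/√(L² − r² sin²θ)].
With r = 0.0761 m, L = 0.3026 m, θ = 51.5°: √(L² − r² sin²θ) = 0.29668 m.
v = −0.0761·162.2·0.78261·[1 + 0.0761·0.62251/0.29668] = -11.203 m/s.
|v| = 11.203 m/s = 11203 mm/s.

11200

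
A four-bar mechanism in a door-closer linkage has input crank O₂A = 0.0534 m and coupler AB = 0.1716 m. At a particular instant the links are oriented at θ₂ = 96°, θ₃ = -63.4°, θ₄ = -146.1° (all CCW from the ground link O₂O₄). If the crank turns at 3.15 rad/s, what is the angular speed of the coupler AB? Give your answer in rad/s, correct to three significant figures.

0.873

ω₂ = 3.15 rad/s
Differentiating the loop-closure r₂e^{iθ₂}+r₃e^{iθ₃}=r₁+r₄e^{iθ₄} gives r₂ω₂e^{iθ₂}+r₃ω₃e^{iθ₃}=r₄ω₄e^{iθ₄}.
Eliminating the other unknown: ω₃ = r₂ω₂ sin(θ₄−θ₂) / [r₃ sin(θ₃−θ₄)].
Numerator sine = +0.88377; denominator sine = +0.99189.
Result = 0.0534·3.15·(+0.88377) / (0.1716·(+0.99189)) = +0.87339 rad/s; magnitude 0.87339 rad/s.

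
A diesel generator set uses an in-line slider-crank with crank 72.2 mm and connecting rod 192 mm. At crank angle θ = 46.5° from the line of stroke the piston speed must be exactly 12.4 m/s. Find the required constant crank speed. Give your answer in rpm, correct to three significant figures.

1780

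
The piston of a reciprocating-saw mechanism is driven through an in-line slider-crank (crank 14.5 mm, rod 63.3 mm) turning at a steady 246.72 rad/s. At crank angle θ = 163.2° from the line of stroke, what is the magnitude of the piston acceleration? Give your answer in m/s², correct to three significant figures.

675

ω = 246.7 rad/s
x(θ) = r cosθ + √(L² − r² sin²θ); with ω constant, a = ω²·d²x/dθ².
d²x/dθ² = −r cosθ − r²(cos2θ)/√u − r⁴ sin²2θ/(4u^{3/2}),  u = L² − r² sin²θ = 0.00398933 m².
Substituting r = 0.0145 m, L = 0.0633 m, θ = 163.2°: d²x/dθ² = +0.011095 m.
a = ω²·d²x/dθ² = (246.7)²·(+0.011095) = +675.37 m/s²;  |a| = 675.37 m/s².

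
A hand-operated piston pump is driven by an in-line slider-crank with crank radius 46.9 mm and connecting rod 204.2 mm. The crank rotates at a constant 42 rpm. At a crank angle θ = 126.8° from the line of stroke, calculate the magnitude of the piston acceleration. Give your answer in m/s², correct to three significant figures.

0.601

ω = 2π·42/60 = 4.398 rad/s
x(θ) = r cosθ + √(L² − r² sin²θ); with ω constant, a = ω²·d²x/dθ².
d²x/dθ² = −r cosθ − r²(cos2θ)/√u − r⁴ sin²2θ/(4u^{3/2}),  u = L² − r² sin²θ = 0.0402873 m².
Substituting r = 0.0469 m, L = 0.2042 m, θ = 126.8°: d²x/dθ² = +0.031051 m.
a = ω²·d²x/dθ² = (4.398)²·(+0.031051) = +0.60066 m/s²;  |a| = 0.60066 m/s².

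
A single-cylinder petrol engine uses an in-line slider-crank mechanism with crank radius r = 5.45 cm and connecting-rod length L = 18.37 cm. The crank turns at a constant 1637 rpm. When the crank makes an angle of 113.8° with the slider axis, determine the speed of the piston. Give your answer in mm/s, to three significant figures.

7480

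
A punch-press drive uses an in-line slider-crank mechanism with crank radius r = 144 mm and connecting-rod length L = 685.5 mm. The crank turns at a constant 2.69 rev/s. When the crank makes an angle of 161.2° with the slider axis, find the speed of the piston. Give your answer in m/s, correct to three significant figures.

ω = 2π·2.69 = 16.9 rad/s
For an in-line slider-crank, x = r cosθ + √(L² − r² sin²θ), so v = −rω sinθ·[1 + r cosθ/√(L² − r² sin²θ)].
With r = 0.144 m, L = 0.6855 m, θ = 161.2°: √(L² − r² sin²θ) = 0.68393 m.
v = −0.144·16.9·0.32227·[1 + 0.144·-0.94665/0.68393] = -0.62801 m/s.
|v| = 0.62801 m/s.

0.628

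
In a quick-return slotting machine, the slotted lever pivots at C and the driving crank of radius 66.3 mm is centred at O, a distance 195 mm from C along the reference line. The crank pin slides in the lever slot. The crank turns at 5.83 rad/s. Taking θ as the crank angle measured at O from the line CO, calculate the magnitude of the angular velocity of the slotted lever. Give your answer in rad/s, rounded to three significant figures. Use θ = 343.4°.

1.46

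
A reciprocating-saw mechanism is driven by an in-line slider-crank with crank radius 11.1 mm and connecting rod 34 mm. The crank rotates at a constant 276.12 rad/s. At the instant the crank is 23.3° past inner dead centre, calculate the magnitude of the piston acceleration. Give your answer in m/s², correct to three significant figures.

ω = 276.1 rad/s
x(θ) = r cosθ + √(L² − r² sin²θ); with ω constant, a = ω²·d²x/dθ².
d²x/dθ² = −r cosθ − r²(cos2θ)/√u − r⁴ sin²2θ/(4u^{3/2}),  u = L² − r² sin²θ = 0.00113672 m².
Substituting r = 0.0111 m, L = 0.034 m, θ = 23.3°: d²x/dθ² = -0.012758 m.
a = ω²·d²x/dθ² = (276.1)²·(-0.012758) = -972.69 m/s²;  |a| = 972.69 m/s².

973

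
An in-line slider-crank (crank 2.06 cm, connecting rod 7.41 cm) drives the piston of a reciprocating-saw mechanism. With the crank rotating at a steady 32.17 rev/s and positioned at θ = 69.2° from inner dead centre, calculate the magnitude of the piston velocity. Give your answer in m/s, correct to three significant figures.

ω = 2π·32.2 = 202.1 rad/s
For an in-line slider-crank, x = r cosθ + √(L² − r² sin²θ), so v = −rω sinθ·[1 + r cosθ/√(L² − r² sin²θ)].
With r = 0.0206 m, L = 0.0741 m, θ = 69.2°: √(L² − r² sin²θ) = 0.071554 m.
v = −0.0206·202.1·0.93483·[1 + 0.0206·0.35511/0.071554] = -4.2904 m/s.
|v| = 4.2904 m/s.

4.29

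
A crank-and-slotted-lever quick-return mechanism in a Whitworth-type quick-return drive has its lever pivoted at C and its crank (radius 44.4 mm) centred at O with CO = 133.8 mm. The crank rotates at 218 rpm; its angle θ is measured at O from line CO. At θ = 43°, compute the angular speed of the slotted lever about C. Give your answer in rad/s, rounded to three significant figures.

5.05

ω = 22.83 rad/s (from 218 rpm).
Crank pin A relative to C: A = (d + r cosθ, r sinθ); lever angle φ = atan2(r sinθ, d + r cosθ).
Differentiating tanφ: φ̇ = rω(d cosθ + r)/(d² + r² + 2dr cosθ).
d² + r² + 2dr cosθ = |CA|² = 0.0285633 m²;  d cosθ + r = +0.14226 m.
|ω_lever| = |0.0444·22.83·+0.14226| / 0.0285633 = 5.0481 rad/s.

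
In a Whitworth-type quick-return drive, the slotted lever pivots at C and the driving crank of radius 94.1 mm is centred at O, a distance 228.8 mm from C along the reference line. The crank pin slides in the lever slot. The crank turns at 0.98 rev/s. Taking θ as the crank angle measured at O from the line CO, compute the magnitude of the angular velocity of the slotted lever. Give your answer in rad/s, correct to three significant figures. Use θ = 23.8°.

ω = 6.158 rad/s (from 0.98 rev/s).
Crank pin A relative to C: A = (d + r cosθ, r sinθ); lever angle φ = atan2(r sinθ, d + r cosθ).
Differentiating tanφ: φ̇ = rω(d cosθ + r)/(d² + r² + 2dr cosθ).
d² + r² + 2dr cosθ = |CA|² = 0.100603 m²;  d cosθ + r = +0.30344 m.
|ω_lever| = |0.0941·6.158·+0.30344| / 0.100603 = 1.7477 rad/s.

1.75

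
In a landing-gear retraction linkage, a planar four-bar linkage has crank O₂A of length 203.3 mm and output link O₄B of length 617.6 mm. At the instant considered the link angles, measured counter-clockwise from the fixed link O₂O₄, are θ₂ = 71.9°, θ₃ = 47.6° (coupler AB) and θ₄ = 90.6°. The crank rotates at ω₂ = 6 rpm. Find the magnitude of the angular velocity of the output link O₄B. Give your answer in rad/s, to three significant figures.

ω₂ = 0.6283 rad/s (from 6 rpm).
Differentiating the loop-closure r₂e^{iθ₂}+r₃e^{iθ₃}=r₁+r₄e^{iθ₄} gives r₂ω₂e^{iθ₂}+r₃ω₃e^{iθ₃}=r₄ω₄e^{iθ₄}.
Eliminating the other unknown: ω₄ = r₂ω₂ sin(θ₂−θ₃) / [r₄ sin(θ₄−θ₃)].
Numerator sine = +0.41151; denominator sine = +0.68200.
Result = 0.2033·0.6283·(+0.41151) / (0.6176·(+0.68200)) = +0.1248 rad/s; magnitude 0.1248 rad/s.

0.125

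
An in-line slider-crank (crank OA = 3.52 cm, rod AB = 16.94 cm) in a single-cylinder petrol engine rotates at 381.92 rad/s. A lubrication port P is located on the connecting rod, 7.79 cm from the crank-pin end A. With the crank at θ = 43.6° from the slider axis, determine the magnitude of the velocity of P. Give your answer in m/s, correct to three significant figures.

ω = 381.9 rad/s.  Crank-pin speed |V_A| = rω = 13.444 m/s, perpendicular to OA.
Rod angle: sinφ = −(r/L) sinθ ⇒ φ = -8.239°; ω_rod = −rω cosθ/√(L²−r²sin²θ) = -58.07 rad/s.
V_P = V_A + ω_rod × AP, with AP = 0.0779 m along the rod.
Components: V_Px = −rω sinθ − a·ω_rod·sinφ = -9.9192 m/s;  V_Py = rω cosθ + a·ω_rod·cosφ = +5.2585 m/s.
|V_P| = √(V_Px² + V_Py²) = 11.227 m/s.

11.2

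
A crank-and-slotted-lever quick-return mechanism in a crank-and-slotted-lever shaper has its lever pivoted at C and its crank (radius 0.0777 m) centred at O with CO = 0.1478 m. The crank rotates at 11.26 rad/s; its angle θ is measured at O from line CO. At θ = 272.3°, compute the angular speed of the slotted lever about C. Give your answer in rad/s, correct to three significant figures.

2.54

ω = 11.26 rad/s
Crank pin A relative to C: A = (d + r cosθ, r sinθ); lever angle φ = atan2(r sinθ, d + r cosθ).
Differentiating tanφ: φ̇ = rω(d cosθ + r)/(d² + r² + 2dr cosθ).
d² + r² + 2dr cosθ = |CA|² = 0.0288039 m²;  d cosθ + r = +0.083631 m.
|ω_lever| = |0.0777·11.26·+0.083631| / 0.0288039 = 2.5403 rad/s.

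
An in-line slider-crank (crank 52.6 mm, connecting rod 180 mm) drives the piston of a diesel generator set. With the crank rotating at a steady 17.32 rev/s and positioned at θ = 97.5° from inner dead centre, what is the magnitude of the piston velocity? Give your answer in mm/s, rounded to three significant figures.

5450

ω = 2π·17.3 = 108.8 rad/s
For an in-line slider-crank, x = r cosθ + √(L² − r² sin²θ), so v = −rω sinθ·[1 + r cosθ/√(L² − r² sin²θ)].
With r = 0.0526 m, L = 0.18 m, θ = 97.5°: √(L² − r² sin²θ) = 0.17228 m.
v = −0.0526·108.8·0.99144·[1 + 0.0526·-0.13053/0.17228] = -5.449 m/s.
|v| = 5.449 m/s = 5449 mm/s.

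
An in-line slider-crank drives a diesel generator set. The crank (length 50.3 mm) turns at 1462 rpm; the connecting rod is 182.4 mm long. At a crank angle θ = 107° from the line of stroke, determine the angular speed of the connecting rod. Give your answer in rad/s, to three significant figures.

ω = 153.1 rad/s (converted from 1462 rpm).
The rod makes angle φ with the slider axis where L sinφ = r sinθ; differentiating, L cosφ·φ̇ = r ω cosθ.
L cosφ = √(L² − r² sin²θ) = 0.17594 m.
|ω_rod| = r ω |cosθ| / √(L² − r² sin²θ) = 0.0503·153.1·0.29237/0.17594 = 12.797 rad/s.

12.8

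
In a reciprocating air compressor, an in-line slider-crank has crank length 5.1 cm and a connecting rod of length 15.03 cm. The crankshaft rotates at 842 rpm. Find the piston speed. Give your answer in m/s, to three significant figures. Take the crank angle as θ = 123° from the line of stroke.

3.04

ω = 2π·842/60 = 88.17 rad/s
For an in-line slider-crank, x = r cosθ + √(L² − r² sin²θ), so v = −rω sinθ·[1 + r cosθ/√(L² − r² sin²θ)].
With r = 0.051 m, L = 0.1503 m, θ = 123°: √(L² − r² sin²θ) = 0.14409 m.
v = −0.051·88.17·0.83867·[1 + 0.051·-0.54464/0.14409] = -3.0444 m/s.
|v| = 3.0444 m/s.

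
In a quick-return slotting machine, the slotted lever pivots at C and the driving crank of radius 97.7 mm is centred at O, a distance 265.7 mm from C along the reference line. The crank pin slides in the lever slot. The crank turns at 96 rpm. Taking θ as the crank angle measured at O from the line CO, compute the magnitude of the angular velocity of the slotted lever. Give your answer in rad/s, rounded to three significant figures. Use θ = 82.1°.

1.51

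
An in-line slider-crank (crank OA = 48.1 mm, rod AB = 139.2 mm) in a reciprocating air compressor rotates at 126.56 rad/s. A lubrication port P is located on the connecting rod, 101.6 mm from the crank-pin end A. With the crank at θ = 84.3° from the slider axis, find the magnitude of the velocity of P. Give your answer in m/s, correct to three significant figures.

6.22

ω = 126.6 rad/s.  Crank-pin speed |V_A| = rω = 6.0875 m/s, perpendicular to OA.
Rod angle: sinφ = −(r/L) sinθ ⇒ φ = -20.111°; ω_rod = −rω cosθ/√(L²−r²sin²θ) = -4.6255 rad/s.
V_P = V_A + ω_rod × AP, with AP = 0.1016 m along the rod.
Components: V_Px = −rω sinθ − a·ω_rod·sinφ = -6.219 m/s;  V_Py = rω cosθ + a·ω_rod·cosφ = +0.16331 m/s.
|V_P| = √(V_Px² + V_Py²) = 6.2212 m/s.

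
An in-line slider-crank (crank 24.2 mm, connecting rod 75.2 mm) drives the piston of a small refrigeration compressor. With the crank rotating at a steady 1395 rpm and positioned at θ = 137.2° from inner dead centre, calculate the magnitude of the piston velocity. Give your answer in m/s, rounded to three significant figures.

1.82

ω = 2π·1395/60 = 146.1 rad/s
For an in-line slider-crank, x = r cosθ + √(L² − r² sin²θ), so v = −rω sinθ·[1 + r cosθ/√(L² − r² sin²θ)].
With r = 0.0242 m, L = 0.0752 m, θ = 137.2°: √(L² − r² sin²θ) = 0.07338 m.
v = −0.0242·146.1·0.67944·[1 + 0.0242·-0.73373/0.07338] = -1.8208 m/s.
|v| = 1.8208 m/s.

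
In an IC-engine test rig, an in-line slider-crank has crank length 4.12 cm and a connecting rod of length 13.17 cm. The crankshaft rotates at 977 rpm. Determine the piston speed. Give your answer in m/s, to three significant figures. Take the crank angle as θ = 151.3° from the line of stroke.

ω = 2π·977/60 = 102.3 rad/s
For an in-line slider-crank, x = r cosθ + √(L² − r² sin²θ), so v = −rω sinθ·[1 + r cosθ/√(L² − r² sin²θ)].
With r = 0.0412 m, L = 0.1317 m, θ = 151.3°: √(L² − r² sin²θ) = 0.13021 m.
v = −0.0412·102.3·0.48022·[1 + 0.0412·-0.87715/0.13021] = -1.4624 m/s.
|v| = 1.4624 m/s.

1.46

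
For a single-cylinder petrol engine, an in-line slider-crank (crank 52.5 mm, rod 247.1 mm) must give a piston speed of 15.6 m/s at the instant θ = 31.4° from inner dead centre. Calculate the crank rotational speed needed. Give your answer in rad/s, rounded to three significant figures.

482

For an in-line slider-crank, |v_piston| = rω|sinθ|·[1 + r cosθ/√(L² − r² sin²θ)].
With r = 0.0525 m, L = 0.2471 m, θ = 31.4°: the bracketed kinematic factor |dx/dθ| = 0.032344 m.
ω = v/|dx/dθ| = 15.6/0.032344 = 482.31 rad/s.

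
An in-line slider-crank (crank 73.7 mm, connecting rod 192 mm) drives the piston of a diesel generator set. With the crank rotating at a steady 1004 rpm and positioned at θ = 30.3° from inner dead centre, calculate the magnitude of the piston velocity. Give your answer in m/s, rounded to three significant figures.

5.23

ω = 2π·1004/60 = 105.1 rad/s
For an in-line slider-crank, x = r cosθ + √(L² − r² sin²θ), so v = −rω sinθ·[1 + r cosθ/√(L² − r² sin²θ)].
With r = 0.0737 m, L = 0.192 m, θ = 30.3°: √(L² − r² sin²θ) = 0.18837 m.
v = −0.0737·105.1·0.50453·[1 + 0.0737·0.86340/0.18837] = -5.2301 m/s.
|v| = 5.2301 m/s.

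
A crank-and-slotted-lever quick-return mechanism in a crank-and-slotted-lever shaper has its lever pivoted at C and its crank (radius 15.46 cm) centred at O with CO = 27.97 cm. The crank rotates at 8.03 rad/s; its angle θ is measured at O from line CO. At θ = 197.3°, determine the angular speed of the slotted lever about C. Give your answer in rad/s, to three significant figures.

ω = 8.03 rad/s
Crank pin A relative to C: A = (d + r cosθ, r sinθ); lever angle φ = atan2(r sinθ, d + r cosθ).
Differentiating tanφ: φ̇ = rω(d cosθ + r)/(d² + r² + 2dr cosθ).
d² + r² + 2dr cosθ = |CA|² = 0.0195624 m²;  d cosθ + r = -0.11245 m.
|ω_lever| = |0.1546·8.03·-0.11245| / 0.0195624 = 7.1359 rad/s.

7.14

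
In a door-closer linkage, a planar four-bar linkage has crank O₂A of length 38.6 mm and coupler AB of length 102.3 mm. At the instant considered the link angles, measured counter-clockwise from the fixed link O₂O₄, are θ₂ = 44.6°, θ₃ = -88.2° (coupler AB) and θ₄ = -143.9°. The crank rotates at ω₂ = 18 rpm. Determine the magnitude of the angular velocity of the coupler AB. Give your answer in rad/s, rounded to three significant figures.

0.127

ω₂ = 1.885 rad/s (from 18 rpm).
Differentiating the loop-closure r₂e^{iθ₂}+r₃e^{iθ₃}=r₁+r₄e^{iθ₄} gives r₂ω₂e^{iθ₂}+r₃ω₃e^{iθ₃}=r₄ω₄e^{iθ₄}.
Eliminating the other unknown: ω₃ = r₂ω₂ sin(θ₄−θ₂) / [r₃ sin(θ₃−θ₄)].
Numerator sine = +0.14781; denominator sine = +0.82610.
Result = 0.0386·1.885·(+0.14781) / (0.1023·(+0.82610)) = +0.12726 rad/s; magnitude 0.12726 rad/s.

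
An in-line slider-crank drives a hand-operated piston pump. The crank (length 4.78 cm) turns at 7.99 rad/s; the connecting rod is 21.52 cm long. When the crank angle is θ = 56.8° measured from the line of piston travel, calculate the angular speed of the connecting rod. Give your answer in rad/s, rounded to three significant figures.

0.989

ω = 7.99 rad/s
The rod makes angle φ with the slider axis where L sinφ = r sinθ; differentiating, L cosφ·φ̇ = r ω cosθ.
L cosφ = √(L² − r² sin²θ) = 0.21145 m.
|ω_rod| = r ω |cosθ| / √(L² − r² sin²θ) = 0.0478·7.99·0.54756/0.21145 = 0.98901 rad/s.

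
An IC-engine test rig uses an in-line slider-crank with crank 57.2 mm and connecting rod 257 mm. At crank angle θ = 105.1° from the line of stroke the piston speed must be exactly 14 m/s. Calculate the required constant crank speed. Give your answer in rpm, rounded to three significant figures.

For an in-line slider-crank, |v_piston| = rω|sinθ|·[1 + r cosθ/√(L² − r² sin²θ)].
With r = 0.0572 m, L = 0.257 m, θ = 105.1°: the bracketed kinematic factor |dx/dθ| = 0.051946 m.
ω = v/|dx/dθ| = 14/0.051946 = 269.51 rad/s.
N = 60ω/(2π) = 2573.6 rpm.

2570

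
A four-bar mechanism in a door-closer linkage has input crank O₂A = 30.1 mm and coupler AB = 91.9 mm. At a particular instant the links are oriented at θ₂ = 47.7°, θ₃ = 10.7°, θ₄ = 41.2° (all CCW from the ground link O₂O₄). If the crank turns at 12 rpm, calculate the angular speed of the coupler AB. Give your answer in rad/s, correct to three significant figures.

ω₂ = 1.257 rad/s (from 12 rpm).
Differentiating the loop-closure r₂e^{iθ₂}+r₃e^{iθ₃}=r₁+r₄e^{iθ₄} gives r₂ω₂e^{iθ₂}+r₃ω₃e^{iθ₃}=r₄ω₄e^{iθ₄}.
Eliminating the other unknown: ω₃ = r₂ω₂ sin(θ₄−θ₂) / [r₃ sin(θ₃−θ₄)].
Numerator sine = -0.11320; denominator sine = -0.50754.
Result = 0.0301·1.257·(-0.11320) / (0.0919·(-0.50754)) = +0.091802 rad/s; magnitude 0.091802 rad/s.

0.0918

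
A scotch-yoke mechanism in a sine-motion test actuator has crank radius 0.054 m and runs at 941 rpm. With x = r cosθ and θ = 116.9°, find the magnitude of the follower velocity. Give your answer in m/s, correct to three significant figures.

4.75

ω = 98.54 rad/s (from 941 rpm).
x = r cosθ ⇒ ẋ = −rω sinθ.
|v| = rω|sinθ| = 0.054·98.54·|sin 116.9°| = 4.7455 m/s.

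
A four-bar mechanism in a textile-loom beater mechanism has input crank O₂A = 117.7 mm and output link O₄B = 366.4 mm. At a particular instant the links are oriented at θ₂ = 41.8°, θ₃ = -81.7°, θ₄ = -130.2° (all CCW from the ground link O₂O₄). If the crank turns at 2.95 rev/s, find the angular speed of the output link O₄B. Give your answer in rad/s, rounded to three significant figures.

ω₂ = 18.54 rad/s (from 2.95 rev/s).
Differentiating the loop-closure r₂e^{iθ₂}+r₃e^{iθ₃}=r₁+r₄e^{iθ₄} gives r₂ω₂e^{iθ₂}+r₃ω₃e^{iθ₃}=r₄ω₄e^{iθ₄}.
Eliminating the other unknown: ω₄ = r₂ω₂ sin(θ₂−θ₃) / [r₄ sin(θ₄−θ₃)].
Numerator sine = +0.83389; denominator sine = -0.74896.
Result = 0.1177·18.54·(+0.83389) / (0.3664·(-0.74896)) = -6.6294 rad/s; magnitude 6.6294 rad/s.

6.63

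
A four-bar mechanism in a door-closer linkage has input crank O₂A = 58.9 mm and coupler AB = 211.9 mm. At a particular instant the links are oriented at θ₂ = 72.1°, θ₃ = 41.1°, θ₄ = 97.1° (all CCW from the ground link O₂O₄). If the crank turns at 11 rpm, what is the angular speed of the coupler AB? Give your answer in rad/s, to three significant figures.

ω₂ = 1.152 rad/s (from 11 rpm).
Differentiating the loop-closure r₂e^{iθ₂}+r₃e^{iθ₃}=r₁+r₄e^{iθ₄} gives r₂ω₂e^{iθ₂}+r₃ω₃e^{iθ₃}=r₄ω₄e^{iθ₄}.
Eliminating the other unknown: ω₃ = r₂ω₂ sin(θ₄−θ₂) / [r₃ sin(θ₃−θ₄)].
Numerator sine = +0.42262; denominator sine = -0.82904.
Result = 0.0589·1.152·(+0.42262) / (0.2119·(-0.82904)) = -0.16322 rad/s; magnitude 0.16322 rad/s.

0.163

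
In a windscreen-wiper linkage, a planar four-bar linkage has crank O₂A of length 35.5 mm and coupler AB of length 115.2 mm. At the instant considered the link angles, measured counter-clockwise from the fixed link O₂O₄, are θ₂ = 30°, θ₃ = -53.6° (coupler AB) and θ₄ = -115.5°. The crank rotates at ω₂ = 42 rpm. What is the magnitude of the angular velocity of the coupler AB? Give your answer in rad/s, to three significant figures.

0.870

ω₂ = 4.398 rad/s (from 42 rpm).
Differentiating the loop-closure r₂e^{iθ₂}+r₃e^{iθ₃}=r₁+r₄e^{iθ₄} gives r₂ω₂e^{iθ₂}+r₃ω₃e^{iθ₃}=r₄ω₄e^{iθ₄}.
Eliminating the other unknown: ω₃ = r₂ω₂ sin(θ₄−θ₂) / [r₃ sin(θ₃−θ₄)].
Numerator sine = -0.56641; denominator sine = +0.88213.
Result = 0.0355·4.398·(-0.56641) / (0.1152·(+0.88213)) = -0.87026 rad/s; magnitude 0.87026 rad/s.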